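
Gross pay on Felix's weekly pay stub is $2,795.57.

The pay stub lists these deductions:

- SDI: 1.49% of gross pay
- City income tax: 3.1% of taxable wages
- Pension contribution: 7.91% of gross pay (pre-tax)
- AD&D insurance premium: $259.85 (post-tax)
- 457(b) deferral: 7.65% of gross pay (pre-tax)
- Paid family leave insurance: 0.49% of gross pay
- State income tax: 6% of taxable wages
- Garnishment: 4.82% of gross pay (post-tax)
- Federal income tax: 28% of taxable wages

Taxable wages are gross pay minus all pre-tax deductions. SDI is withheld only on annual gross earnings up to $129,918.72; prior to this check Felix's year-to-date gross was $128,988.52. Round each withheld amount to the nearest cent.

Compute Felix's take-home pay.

$1,062.65

Pension contribution: $2,795.57 × 0.0791 = $221.13
457(b) deferral: $2,795.57 × 0.0765 = $213.86
Pre-tax total = $221.13 + $213.86 = $434.99
Taxable wages = $2,795.57 − $434.99 = $2,360.58
State income tax: $2,360.58 × 0.06 = $141.63
Federal income tax: $2,360.58 × 0.28 = $660.96
City income tax: $2,360.58 × 0.031 = $73.18
SDI: only $129,918.72 − $128,988.52 = $930.20 of this check is subject → $930.20 × 0.0149 = $13.86
Paid family leave insurance: $2,795.57 × 0.0049 = $13.70
AD&D insurance premium: $259.85
Garnishment: $2,795.57 × 0.0482 = $134.75
Total deductions = $221.13 + $213.86 + $141.63 + $660.96 + $73.18 + $13.86 + $13.70 + $259.85 + $134.75 = $1,732.92
Net pay = $2,795.57 − $1,732.92 = $1,062.65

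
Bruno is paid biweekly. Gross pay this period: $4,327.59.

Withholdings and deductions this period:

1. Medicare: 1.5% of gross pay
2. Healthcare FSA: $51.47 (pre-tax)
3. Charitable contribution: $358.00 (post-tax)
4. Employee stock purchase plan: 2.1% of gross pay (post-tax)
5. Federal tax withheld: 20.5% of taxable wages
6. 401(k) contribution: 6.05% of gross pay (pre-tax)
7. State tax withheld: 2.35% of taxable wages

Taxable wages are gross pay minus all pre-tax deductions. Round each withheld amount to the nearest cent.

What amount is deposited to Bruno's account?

401(k) contribution: $4,327.59 × 0.0605 = $261.82
Healthcare FSA: $51.47
Pre-tax total = $261.82 + $51.47 = $313.29
Taxable wages = $4,327.59 − $313.29 = $4,014.30
Federal tax withheld: $4,014.30 × 0.205 = $822.93
State tax withheld: $4,014.30 × 0.0235 = $94.34
Medicare: $4,327.59 × 0.015 = $64.91
Employee stock purchase plan: $4,327.59 × 0.021 = $90.88
Charitable contribution: $358.00
Total deductions = $261.82 + $51.47 + $822.93 + $94.34 + $64.91 + $90.88 + $358.00 = $1,744.35
Net pay = $4,327.59 − $1,744.35 = $2,583.24

$2,583.24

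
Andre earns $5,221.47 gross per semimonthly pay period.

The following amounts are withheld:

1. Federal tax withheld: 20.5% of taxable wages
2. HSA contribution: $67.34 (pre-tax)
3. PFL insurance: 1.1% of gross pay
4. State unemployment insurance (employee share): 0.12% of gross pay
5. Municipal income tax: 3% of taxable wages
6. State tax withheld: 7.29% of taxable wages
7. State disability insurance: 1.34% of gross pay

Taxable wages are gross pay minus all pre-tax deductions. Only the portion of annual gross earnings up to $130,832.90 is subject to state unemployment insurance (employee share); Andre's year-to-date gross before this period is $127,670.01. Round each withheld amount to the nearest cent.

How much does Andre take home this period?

$3,435.96

HSA contribution: $67.34
Taxable wages = $5,221.47 − $67.34 = $5,154.13
Municipal income tax: $5,154.13 × 0.03 = $154.62
State tax withheld: $5,154.13 × 0.0729 = $375.74
Federal tax withheld: $5,154.13 × 0.205 = $1,056.60
State unemployment insurance (employee share): only $130,832.90 − $127,670.01 = $3,162.89 of this check is subject → $3,162.89 × 0.0012 = $3.80
PFL insurance: $5,221.47 × 0.011 = $57.44
State disability insurance: $5,221.47 × 0.0134 = $69.97
Total deductions = $67.34 + $154.62 + $375.74 + $1,056.60 + $3.80 + $57.44 + $69.97 = $1,785.51
Net pay = $5,221.47 − $1,785.51 = $3,435.96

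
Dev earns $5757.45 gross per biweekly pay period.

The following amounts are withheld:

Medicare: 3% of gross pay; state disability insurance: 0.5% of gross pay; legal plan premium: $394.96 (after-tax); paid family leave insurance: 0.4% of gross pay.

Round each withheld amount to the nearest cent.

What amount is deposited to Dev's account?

$5137.95

Medicare: $5757.45 × 0.03 = $172.72
Paid family leave insurance: $5757.45 × 0.004 = $23.03
State disability insurance: $5757.45 × 0.005 = $28.79
Legal plan premium: $394.96
Total deductions = $172.72 + $23.03 + $28.79 + $394.96 = $619.50
Net pay = $5757.45 − $619.50 = $5137.95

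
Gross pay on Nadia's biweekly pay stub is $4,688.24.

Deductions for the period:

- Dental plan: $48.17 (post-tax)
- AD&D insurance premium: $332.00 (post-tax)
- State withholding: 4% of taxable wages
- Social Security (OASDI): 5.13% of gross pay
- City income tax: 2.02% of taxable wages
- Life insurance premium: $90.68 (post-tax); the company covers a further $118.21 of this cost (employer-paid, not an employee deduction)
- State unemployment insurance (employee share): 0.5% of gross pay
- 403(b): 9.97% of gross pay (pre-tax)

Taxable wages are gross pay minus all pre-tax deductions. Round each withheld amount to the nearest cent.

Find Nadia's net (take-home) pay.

403(b): $4,688.24 × 0.0997 = $467.42
Taxable wages = $4,688.24 − $467.42 = $4,220.82
State withholding: $4,220.82 × 0.04 = $168.83
City income tax: $4,220.82 × 0.0202 = $85.26
State unemployment insurance (employee share): $4,688.24 × 0.005 = $23.44
Social Security (OASDI): $4,688.24 × 0.0513 = $240.51
Life insurance premium: $90.68
Dental plan: $48.17
AD&D insurance premium: $332.00
(Employer's $118.21 toward life insurance premium is not withheld from the employee.)
Total deductions = $467.42 + $168.83 + $85.26 + $23.44 + $240.51 + $90.68 + $48.17 + $332.00 = $1,456.31
Net pay = $4,688.24 − $1,456.31 = $3,231.93

$3,231.93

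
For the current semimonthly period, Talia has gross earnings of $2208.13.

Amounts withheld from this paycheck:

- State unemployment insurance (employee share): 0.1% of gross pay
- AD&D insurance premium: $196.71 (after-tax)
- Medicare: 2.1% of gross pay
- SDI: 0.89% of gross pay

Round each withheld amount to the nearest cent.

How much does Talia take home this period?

$1943.19

Medicare: $2208.13 × 0.021 = $46.37
State unemployment insurance (employee share): $2208.13 × 0.001 = $2.21
SDI: $2208.13 × 0.0089 = $19.65
AD&D insurance premium: $196.71
Total deductions = $46.37 + $2.21 + $19.65 + $196.71 = $264.94
Net pay = $2208.13 − $264.94 = $1943.19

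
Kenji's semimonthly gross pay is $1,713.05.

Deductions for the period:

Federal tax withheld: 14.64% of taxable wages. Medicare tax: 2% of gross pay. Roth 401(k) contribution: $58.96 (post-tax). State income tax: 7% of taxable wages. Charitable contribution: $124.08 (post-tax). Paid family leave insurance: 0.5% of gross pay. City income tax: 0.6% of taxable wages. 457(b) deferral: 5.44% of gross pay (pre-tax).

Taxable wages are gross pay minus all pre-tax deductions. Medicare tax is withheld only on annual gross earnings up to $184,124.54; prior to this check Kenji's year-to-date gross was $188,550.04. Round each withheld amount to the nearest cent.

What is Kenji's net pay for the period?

457(b) deferral: $1,713.05 × 0.0544 = $93.19
Taxable wages = $1,713.05 − $93.19 = $1,619.86
State income tax: $1,619.86 × 0.07 = $113.39
City income tax: $1,619.86 × 0.006 = $9.72
Federal tax withheld: $1,619.86 × 0.1464 = $237.15
Paid family leave insurance: $1,713.05 × 0.005 = $8.57
Medicare tax: annual cap $184,124.54 already reached (YTD $188,550.04), so $0.00
Charitable contribution: $124.08
Roth 401(k) contribution: $58.96
Total deductions = $93.19 + $113.39 + $9.72 + $237.15 + $8.57 + $0.00 + $124.08 + $58.96 = $645.06
Net pay = $1,713.05 − $645.06 = $1,067.99

$1,067.99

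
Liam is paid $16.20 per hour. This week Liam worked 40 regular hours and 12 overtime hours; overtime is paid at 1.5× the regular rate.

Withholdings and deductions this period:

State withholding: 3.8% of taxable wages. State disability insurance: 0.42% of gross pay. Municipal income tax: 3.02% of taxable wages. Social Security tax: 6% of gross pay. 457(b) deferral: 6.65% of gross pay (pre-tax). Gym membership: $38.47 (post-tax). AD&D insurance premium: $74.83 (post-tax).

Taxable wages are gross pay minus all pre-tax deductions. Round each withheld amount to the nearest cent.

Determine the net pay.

Regular pay: 40 × $16.20 = $648.00
Overtime pay: 12 × $16.20 × 1.5 = $291.60
Gross pay = $648.00 + $291.60 = $939.60
457(b) deferral: $939.60 × 0.0665 = $62.48
Taxable wages = $939.60 − $62.48 = $877.12
Municipal income tax: $877.12 × 0.0302 = $26.49
State withholding: $877.12 × 0.038 = $33.33
Social Security tax: $939.60 × 0.06 = $56.38
State disability insurance: $939.60 × 0.0042 = $3.95
AD&D insurance premium: $74.83
Gym membership: $38.47
Total deductions = $62.48 + $26.49 + $33.33 + $56.38 + $3.95 + $74.83 + $38.47 = $295.93
Net pay = $939.60 − $295.93 = $643.67

$643.67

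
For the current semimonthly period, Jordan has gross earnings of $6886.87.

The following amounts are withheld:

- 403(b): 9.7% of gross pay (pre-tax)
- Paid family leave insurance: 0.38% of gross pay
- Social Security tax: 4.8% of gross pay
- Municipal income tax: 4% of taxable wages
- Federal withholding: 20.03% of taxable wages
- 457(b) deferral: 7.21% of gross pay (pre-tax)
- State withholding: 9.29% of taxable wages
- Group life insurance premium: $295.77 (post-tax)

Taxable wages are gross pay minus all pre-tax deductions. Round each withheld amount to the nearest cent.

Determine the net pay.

457(b) deferral: $6886.87 × 0.0721 = $496.54
403(b): $6886.87 × 0.097 = $668.03
Pre-tax total = $496.54 + $668.03 = $1164.57
Taxable wages = $6886.87 − $1164.57 = $5722.30
Federal withholding: $5722.30 × 0.2003 = $1146.18
Municipal income tax: $5722.30 × 0.04 = $228.89
State withholding: $5722.30 × 0.0929 = $531.60
Social Security tax: $6886.87 × 0.048 = $330.57
Paid family leave insurance: $6886.87 × 0.0038 = $26.17
Group life insurance premium: $295.77
Total deductions = $496.54 + $668.03 + $1146.18 + $228.89 + $531.60 + $330.57 + $26.17 + $295.77 = $3723.75
Net pay = $6886.87 − $3723.75 = $3163.12

$3163.12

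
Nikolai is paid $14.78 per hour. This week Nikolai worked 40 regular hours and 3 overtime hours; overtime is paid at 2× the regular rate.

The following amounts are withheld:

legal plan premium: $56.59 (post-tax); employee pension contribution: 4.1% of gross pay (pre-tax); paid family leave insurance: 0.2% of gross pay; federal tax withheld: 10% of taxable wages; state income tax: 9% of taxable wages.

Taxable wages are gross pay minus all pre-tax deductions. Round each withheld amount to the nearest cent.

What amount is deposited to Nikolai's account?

$470.17

Regular pay: 40 × $14.78 = $591.20
Overtime pay: 3 × $14.78 × 2 = $88.68
Gross pay = $591.20 + $88.68 = $679.88
Employee pension contribution: $679.88 × 0.041 = $27.88
Taxable wages = $679.88 − $27.88 = $652.00
State income tax: $652.00 × 0.09 = $58.68
Federal tax withheld: $652.00 × 0.1 = $65.20
Paid family leave insurance: $679.88 × 0.002 = $1.36
Legal plan premium: $56.59
Total deductions = $27.88 + $58.68 + $65.20 + $1.36 + $56.59 = $209.71
Net pay = $679.88 − $209.71 = $470.17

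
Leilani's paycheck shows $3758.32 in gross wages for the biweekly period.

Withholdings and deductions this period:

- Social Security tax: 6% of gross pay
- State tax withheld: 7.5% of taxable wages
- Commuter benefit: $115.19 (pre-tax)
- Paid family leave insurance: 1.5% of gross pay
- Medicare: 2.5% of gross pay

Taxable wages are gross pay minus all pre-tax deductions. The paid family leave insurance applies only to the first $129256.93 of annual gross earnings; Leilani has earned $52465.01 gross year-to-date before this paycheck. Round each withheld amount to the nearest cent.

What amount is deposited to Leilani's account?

$2994.07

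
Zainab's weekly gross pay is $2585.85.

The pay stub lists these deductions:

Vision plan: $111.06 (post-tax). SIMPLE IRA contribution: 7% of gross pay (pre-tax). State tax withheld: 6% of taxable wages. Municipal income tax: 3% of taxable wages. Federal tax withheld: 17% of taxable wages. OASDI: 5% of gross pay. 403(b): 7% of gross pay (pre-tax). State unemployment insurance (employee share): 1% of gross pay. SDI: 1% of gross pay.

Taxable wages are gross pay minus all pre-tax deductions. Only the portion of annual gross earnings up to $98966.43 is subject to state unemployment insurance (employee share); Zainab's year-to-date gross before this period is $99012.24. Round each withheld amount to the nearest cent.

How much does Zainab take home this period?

$1379.43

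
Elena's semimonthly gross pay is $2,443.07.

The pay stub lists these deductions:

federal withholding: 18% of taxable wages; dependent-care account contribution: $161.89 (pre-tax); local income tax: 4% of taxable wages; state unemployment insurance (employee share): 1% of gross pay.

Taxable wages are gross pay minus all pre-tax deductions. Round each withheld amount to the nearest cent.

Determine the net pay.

Dependent-care account contribution: $161.89
Taxable wages = $2,443.07 − $161.89 = $2,281.18
Federal withholding: $2,281.18 × 0.18 = $410.61
Local income tax: $2,281.18 × 0.04 = $91.25
State unemployment insurance (employee share): $2,443.07 × 0.01 = $24.43
Total deductions = $161.89 + $410.61 + $91.25 + $24.43 = $688.18
Net pay = $2,443.07 − $688.18 = $1,754.89

$1,754.89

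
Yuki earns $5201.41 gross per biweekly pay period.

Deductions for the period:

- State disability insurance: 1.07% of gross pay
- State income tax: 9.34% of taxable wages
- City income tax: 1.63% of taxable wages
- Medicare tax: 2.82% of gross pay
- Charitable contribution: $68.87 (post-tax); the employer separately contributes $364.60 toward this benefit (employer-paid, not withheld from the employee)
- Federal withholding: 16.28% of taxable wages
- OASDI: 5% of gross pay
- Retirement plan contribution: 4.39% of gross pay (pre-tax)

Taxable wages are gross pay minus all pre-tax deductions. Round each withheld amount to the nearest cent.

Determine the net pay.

$3086.63

Retirement plan contribution: $5201.41 × 0.0439 = $228.34
Taxable wages = $5201.41 − $228.34 = $4973.07
Federal withholding: $4973.07 × 0.1628 = $809.62
City income tax: $4973.07 × 0.0163 = $81.06
State income tax: $4973.07 × 0.0934 = $464.48
State disability insurance: $5201.41 × 0.0107 = $55.66
Medicare tax: $5201.41 × 0.0282 = $146.68
OASDI: $5201.41 × 0.05 = $260.07
Charitable contribution: $68.87
(Employer's $364.60 toward charitable contribution is not withheld from the employee.)
Total deductions = $228.34 + $809.62 + $81.06 + $464.48 + $55.66 + $146.68 + $260.07 + $68.87 = $2114.78
Net pay = $5201.41 − $2114.78 = $3086.63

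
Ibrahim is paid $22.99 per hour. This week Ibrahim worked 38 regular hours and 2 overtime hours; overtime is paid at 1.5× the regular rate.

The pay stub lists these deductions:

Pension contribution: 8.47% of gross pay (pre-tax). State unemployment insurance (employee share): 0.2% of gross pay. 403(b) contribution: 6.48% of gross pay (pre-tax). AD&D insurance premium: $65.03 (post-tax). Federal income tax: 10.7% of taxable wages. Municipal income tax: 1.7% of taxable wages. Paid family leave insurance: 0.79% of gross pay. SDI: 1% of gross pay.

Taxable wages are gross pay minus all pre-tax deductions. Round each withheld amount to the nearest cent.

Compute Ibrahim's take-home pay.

$618.46

Regular pay: 38 × $22.99 = $873.62
Overtime pay: 2 × $22.99 × 1.5 = $68.97
Gross pay = $873.62 + $68.97 = $942.59
Pension contribution: $942.59 × 0.0847 = $79.84
403(b) contribution: $942.59 × 0.0648 = $61.08
Pre-tax total = $79.84 + $61.08 = $140.92
Taxable wages = $942.59 − $140.92 = $801.67
Federal income tax: $801.67 × 0.107 = $85.78
Municipal income tax: $801.67 × 0.017 = $13.63
State unemployment insurance (employee share): $942.59 × 0.002 = $1.89
Paid family leave insurance: $942.59 × 0.0079 = $7.45
SDI: $942.59 × 0.01 = $9.43
AD&D insurance premium: $65.03
Total deductions = $79.84 + $61.08 + $85.78 + $13.63 + $1.89 + $7.45 + $9.43 + $65.03 = $324.13
Net pay = $942.59 − $324.13 = $618.46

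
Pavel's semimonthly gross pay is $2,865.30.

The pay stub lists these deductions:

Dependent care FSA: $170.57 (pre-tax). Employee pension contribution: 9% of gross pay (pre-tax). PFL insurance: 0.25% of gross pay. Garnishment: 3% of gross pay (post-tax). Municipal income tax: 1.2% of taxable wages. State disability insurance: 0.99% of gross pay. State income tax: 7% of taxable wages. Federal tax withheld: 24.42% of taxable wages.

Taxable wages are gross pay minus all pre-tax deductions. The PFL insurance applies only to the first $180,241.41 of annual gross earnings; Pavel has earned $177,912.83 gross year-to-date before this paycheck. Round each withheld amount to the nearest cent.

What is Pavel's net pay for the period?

$1,521.80

Employee pension contribution: $2,865.30 × 0.09 = $257.88
Dependent care FSA: $170.57
Pre-tax total = $257.88 + $170.57 = $428.45
Taxable wages = $2,865.30 − $428.45 = $2,436.85
Federal tax withheld: $2,436.85 × 0.2442 = $595.08
Municipal income tax: $2,436.85 × 0.012 = $29.24
State income tax: $2,436.85 × 0.07 = $170.58
PFL insurance: only $180,241.41 − $177,912.83 = $2,328.58 of this check is subject → $2,328.58 × 0.0025 = $5.82
State disability insurance: $2,865.30 × 0.0099 = $28.37
Garnishment: $2,865.30 × 0.03 = $85.96
Total deductions = $257.88 + $170.57 + $595.08 + $29.24 + $170.58 + $5.82 + $28.37 + $85.96 = $1,343.50
Net pay = $2,865.30 − $1,343.50 = $1,521.80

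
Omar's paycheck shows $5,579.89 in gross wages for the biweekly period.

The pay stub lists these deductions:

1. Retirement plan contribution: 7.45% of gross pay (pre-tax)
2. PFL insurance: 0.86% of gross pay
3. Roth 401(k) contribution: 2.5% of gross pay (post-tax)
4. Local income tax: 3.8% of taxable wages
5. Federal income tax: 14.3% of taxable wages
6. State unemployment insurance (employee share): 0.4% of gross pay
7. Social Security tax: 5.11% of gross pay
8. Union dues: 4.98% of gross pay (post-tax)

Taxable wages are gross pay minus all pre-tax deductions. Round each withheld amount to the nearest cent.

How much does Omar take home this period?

Retirement plan contribution: $5,579.89 × 0.0745 = $415.70
Taxable wages = $5,579.89 − $415.70 = $5,164.19
Local income tax: $5,164.19 × 0.038 = $196.24
Federal income tax: $5,164.19 × 0.143 = $738.48
State unemployment insurance (employee share): $5,579.89 × 0.004 = $22.32
PFL insurance: $5,579.89 × 0.0086 = $47.99
Social Security tax: $5,579.89 × 0.0511 = $285.13
Roth 401(k) contribution: $5,579.89 × 0.025 = $139.50
Union dues: $5,579.89 × 0.0498 = $277.88
Total deductions = $415.70 + $196.24 + $738.48 + $22.32 + $47.99 + $285.13 + $139.50 + $277.88 = $2,123.24
Net pay = $5,579.89 − $2,123.24 = $3,456.65

$3,456.65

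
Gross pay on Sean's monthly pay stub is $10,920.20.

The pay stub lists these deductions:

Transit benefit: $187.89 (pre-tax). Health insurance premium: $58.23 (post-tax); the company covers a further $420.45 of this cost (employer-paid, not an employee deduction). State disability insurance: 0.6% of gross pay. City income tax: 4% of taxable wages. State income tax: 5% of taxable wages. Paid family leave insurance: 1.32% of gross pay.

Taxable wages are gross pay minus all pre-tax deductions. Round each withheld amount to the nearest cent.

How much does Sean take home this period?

Transit benefit: $187.89
Taxable wages = $10,920.20 − $187.89 = $10,732.31
City income tax: $10,732.31 × 0.04 = $429.29
State income tax: $10,732.31 × 0.05 = $536.62
Paid family leave insurance: $10,920.20 × 0.0132 = $144.15
State disability insurance: $10,920.20 × 0.006 = $65.52
Health insurance premium: $58.23
(Employer's $420.45 toward health insurance premium is not withheld from the employee.)
Total deductions = $187.89 + $429.29 + $536.62 + $144.15 + $65.52 + $58.23 = $1,421.70
Net pay = $10,920.20 − $1,421.70 = $9,498.50

$9,498.50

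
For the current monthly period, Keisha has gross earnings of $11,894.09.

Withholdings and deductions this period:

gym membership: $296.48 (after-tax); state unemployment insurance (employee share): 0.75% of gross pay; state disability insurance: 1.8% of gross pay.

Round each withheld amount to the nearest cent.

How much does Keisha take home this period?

State disability insurance: $11,894.09 × 0.018 = $214.09
State unemployment insurance (employee share): $11,894.09 × 0.0075 = $89.21
Gym membership: $296.48
Total deductions = $214.09 + $89.21 + $296.48 = $599.78
Net pay = $11,894.09 − $599.78 = $11,294.31

$11,294.31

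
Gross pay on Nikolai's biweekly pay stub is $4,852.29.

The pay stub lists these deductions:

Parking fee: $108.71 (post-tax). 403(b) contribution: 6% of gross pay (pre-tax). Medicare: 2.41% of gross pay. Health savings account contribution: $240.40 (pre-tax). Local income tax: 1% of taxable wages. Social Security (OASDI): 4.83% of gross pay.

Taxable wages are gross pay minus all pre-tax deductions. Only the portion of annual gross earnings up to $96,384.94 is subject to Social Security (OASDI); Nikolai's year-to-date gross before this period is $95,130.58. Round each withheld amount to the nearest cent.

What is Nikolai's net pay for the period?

403(b) contribution: $4,852.29 × 0.06 = $291.14
Health savings account contribution: $240.40
Pre-tax total = $291.14 + $240.40 = $531.54
Taxable wages = $4,852.29 − $531.54 = $4,320.75
Local income tax: $4,320.75 × 0.01 = $43.21
Social Security (OASDI): only $96,384.94 − $95,130.58 = $1,254.36 of this check is subject → $1,254.36 × 0.0483 = $60.59
Medicare: $4,852.29 × 0.0241 = $116.94
Parking fee: $108.71
Total deductions = $291.14 + $240.40 + $43.21 + $60.59 + $116.94 + $108.71 = $860.99
Net pay = $4,852.29 − $860.99 = $3,991.30

$3,991.30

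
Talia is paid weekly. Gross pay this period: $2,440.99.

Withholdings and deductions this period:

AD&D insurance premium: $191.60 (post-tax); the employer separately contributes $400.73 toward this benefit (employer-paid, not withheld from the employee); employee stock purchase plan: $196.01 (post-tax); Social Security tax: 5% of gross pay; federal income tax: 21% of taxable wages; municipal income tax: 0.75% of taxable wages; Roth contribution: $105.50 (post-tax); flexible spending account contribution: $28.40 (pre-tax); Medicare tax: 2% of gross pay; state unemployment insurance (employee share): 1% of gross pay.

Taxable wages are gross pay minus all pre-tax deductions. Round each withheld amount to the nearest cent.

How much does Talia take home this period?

$1,199.47

Flexible spending account contribution: $28.40
Taxable wages = $2,440.99 − $28.40 = $2,412.59
Municipal income tax: $2,412.59 × 0.0075 = $18.09
Federal income tax: $2,412.59 × 0.21 = $506.64
Social Security tax: $2,440.99 × 0.05 = $122.05
State unemployment insurance (employee share): $2,440.99 × 0.01 = $24.41
Medicare tax: $2,440.99 × 0.02 = $48.82
Employee stock purchase plan: $196.01
AD&D insurance premium: $191.60
Roth contribution: $105.50
(Employer's $400.73 toward AD&D insurance premium is not withheld from the employee.)
Total deductions = $28.40 + $18.09 + $506.64 + $122.05 + $24.41 + $48.82 + $196.01 + $191.60 + $105.50 = $1,241.52
Net pay = $2,440.99 − $1,241.52 = $1,199.47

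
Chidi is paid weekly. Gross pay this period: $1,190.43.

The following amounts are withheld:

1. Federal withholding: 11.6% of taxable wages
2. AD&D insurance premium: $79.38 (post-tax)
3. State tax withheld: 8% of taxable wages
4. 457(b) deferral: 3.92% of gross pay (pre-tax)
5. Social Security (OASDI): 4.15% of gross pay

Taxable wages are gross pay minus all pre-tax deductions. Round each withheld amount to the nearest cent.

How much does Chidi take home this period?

$790.81

457(b) deferral: $1,190.43 × 0.0392 = $46.66
Taxable wages = $1,190.43 − $46.66 = $1,143.77
State tax withheld: $1,143.77 × 0.08 = $91.50
Federal withholding: $1,143.77 × 0.116 = $132.68
Social Security (OASDI): $1,190.43 × 0.0415 = $49.40
AD&D insurance premium: $79.38
Total deductions = $46.66 + $91.50 + $132.68 + $49.40 + $79.38 = $399.62
Net pay = $1,190.43 − $399.62 = $790.81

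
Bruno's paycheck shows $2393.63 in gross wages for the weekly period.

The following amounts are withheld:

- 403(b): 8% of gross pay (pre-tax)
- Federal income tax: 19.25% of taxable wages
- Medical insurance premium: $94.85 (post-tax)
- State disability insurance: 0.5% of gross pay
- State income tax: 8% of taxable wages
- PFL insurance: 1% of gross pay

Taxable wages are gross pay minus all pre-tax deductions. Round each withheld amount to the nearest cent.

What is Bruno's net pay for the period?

403(b): $2393.63 × 0.08 = $191.49
Taxable wages = $2393.63 − $191.49 = $2202.14
State income tax: $2202.14 × 0.08 = $176.17
Federal income tax: $2202.14 × 0.1925 = $423.91
PFL insurance: $2393.63 × 0.01 = $23.94
State disability insurance: $2393.63 × 0.005 = $11.97
Medical insurance premium: $94.85
Total deductions = $191.49 + $176.17 + $423.91 + $23.94 + $11.97 + $94.85 = $922.33
Net pay = $2393.63 − $922.33 = $1471.30

$1471.30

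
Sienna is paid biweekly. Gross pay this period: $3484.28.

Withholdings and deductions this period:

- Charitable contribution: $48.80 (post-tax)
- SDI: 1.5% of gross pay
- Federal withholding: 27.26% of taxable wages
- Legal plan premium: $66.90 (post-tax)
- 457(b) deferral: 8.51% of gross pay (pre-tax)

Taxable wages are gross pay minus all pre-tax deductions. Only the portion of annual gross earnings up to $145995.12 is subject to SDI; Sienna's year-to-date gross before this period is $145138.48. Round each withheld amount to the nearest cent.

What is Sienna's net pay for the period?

$2190.23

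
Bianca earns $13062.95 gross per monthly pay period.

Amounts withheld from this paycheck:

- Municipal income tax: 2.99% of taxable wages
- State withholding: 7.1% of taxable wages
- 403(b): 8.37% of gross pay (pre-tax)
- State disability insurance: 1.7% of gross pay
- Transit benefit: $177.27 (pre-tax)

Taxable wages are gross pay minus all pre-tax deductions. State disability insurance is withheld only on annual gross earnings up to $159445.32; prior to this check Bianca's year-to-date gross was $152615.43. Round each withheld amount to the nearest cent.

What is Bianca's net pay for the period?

Transit benefit: $177.27
403(b): $13062.95 × 0.0837 = $1093.37
Pre-tax total = $177.27 + $1093.37 = $1270.64
Taxable wages = $13062.95 − $1270.64 = $11792.31
Municipal income tax: $11792.31 × 0.0299 = $352.59
State withholding: $11792.31 × 0.071 = $837.25
State disability insurance: only $159445.32 − $152615.43 = $6829.89 of this check is subject → $6829.89 × 0.017 = $116.11
Total deductions = $177.27 + $1093.37 + $352.59 + $837.25 + $116.11 = $2576.59
Net pay = $13062.95 − $2576.59 = $10486.36

$10486.36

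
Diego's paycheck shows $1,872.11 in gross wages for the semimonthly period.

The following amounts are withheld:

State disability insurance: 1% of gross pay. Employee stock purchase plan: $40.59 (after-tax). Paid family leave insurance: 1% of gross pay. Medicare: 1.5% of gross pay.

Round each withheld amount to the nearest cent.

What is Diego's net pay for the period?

$1,766.00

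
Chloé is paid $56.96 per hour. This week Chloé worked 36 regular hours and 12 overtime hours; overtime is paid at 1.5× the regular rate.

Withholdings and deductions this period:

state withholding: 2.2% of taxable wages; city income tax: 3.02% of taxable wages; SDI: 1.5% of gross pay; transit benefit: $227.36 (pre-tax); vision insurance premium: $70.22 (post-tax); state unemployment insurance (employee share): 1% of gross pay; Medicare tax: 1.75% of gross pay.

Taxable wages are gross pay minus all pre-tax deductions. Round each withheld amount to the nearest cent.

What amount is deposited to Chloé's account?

$2498.84

Regular pay: 36 × $56.96 = $2050.56
Overtime pay: 12 × $56.96 × 1.5 = $1025.28
Gross pay = $2050.56 + $1025.28 = $3075.84
Transit benefit: $227.36
Taxable wages = $3075.84 − $227.36 = $2848.48
State withholding: $2848.48 × 0.022 = $62.67
City income tax: $2848.48 × 0.0302 = $86.02
State unemployment insurance (employee share): $3075.84 × 0.01 = $30.76
Medicare tax: $3075.84 × 0.0175 = $53.83
SDI: $3075.84 × 0.015 = $46.14
Vision insurance premium: $70.22
Total deductions = $227.36 + $62.67 + $86.02 + $30.76 + $53.83 + $46.14 + $70.22 = $577.00
Net pay = $3075.84 − $577.00 = $2498.84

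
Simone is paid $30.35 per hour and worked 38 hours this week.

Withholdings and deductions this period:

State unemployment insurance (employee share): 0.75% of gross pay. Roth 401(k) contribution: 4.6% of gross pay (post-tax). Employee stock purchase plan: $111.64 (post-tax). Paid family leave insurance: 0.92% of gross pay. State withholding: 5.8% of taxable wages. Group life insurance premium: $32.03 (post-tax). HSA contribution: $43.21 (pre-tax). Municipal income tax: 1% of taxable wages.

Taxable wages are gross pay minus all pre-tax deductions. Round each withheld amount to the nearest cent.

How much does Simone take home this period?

$818.62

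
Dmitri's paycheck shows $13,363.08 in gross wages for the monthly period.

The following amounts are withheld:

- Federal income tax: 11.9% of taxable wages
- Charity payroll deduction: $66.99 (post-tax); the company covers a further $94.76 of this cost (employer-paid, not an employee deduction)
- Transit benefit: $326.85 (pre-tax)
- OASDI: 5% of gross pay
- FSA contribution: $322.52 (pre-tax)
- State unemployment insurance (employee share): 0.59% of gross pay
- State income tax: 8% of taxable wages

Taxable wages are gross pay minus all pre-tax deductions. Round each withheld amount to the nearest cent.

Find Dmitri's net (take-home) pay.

FSA contribution: $322.52
Transit benefit: $326.85
Pre-tax total = $322.52 + $326.85 = $649.37
Taxable wages = $13,363.08 − $649.37 = $12,713.71
Federal income tax: $12,713.71 × 0.119 = $1,512.93
State income tax: $12,713.71 × 0.08 = $1,017.10
State unemployment insurance (employee share): $13,363.08 × 0.0059 = $78.84
OASDI: $13,363.08 × 0.05 = $668.15
Charity payroll deduction: $66.99
(Employer's $94.76 toward charity payroll deduction is not withheld from the employee.)
Total deductions = $322.52 + $326.85 + $1,512.93 + $1,017.10 + $78.84 + $668.15 + $66.99 = $3,993.38
Net pay = $13,363.08 − $3,993.38 = $9,369.70

$9,369.70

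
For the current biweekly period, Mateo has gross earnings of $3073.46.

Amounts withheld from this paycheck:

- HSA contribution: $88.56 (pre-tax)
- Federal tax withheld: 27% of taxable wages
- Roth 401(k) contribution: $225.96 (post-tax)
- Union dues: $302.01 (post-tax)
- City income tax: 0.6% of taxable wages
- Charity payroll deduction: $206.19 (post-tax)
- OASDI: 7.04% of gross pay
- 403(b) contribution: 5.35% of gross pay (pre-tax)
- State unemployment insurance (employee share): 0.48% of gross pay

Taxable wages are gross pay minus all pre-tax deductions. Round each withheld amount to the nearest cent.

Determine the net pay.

$1076.74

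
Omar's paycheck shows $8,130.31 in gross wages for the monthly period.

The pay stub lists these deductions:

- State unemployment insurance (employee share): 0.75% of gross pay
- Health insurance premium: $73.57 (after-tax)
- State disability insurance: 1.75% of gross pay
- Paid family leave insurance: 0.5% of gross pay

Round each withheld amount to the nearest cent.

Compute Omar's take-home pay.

$7,812.83

State disability insurance: $8,130.31 × 0.0175 = $142.28
Paid family leave insurance: $8,130.31 × 0.005 = $40.65
State unemployment insurance (employee share): $8,130.31 × 0.0075 = $60.98
Health insurance premium: $73.57
Total deductions = $142.28 + $40.65 + $60.98 + $73.57 = $317.48
Net pay = $8,130.31 − $317.48 = $7,812.83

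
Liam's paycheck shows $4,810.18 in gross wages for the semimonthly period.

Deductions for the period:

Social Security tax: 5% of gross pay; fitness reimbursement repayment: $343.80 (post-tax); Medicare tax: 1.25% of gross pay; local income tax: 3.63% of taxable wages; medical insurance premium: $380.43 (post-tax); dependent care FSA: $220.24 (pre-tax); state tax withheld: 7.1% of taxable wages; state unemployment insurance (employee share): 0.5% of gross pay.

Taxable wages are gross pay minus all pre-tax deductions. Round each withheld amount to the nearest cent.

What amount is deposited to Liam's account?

$3,048.52

Dependent care FSA: $220.24
Taxable wages = $4,810.18 − $220.24 = $4,589.94
Local income tax: $4,589.94 × 0.0363 = $166.61
State tax withheld: $4,589.94 × 0.071 = $325.89
Social Security tax: $4,810.18 × 0.05 = $240.51
Medicare tax: $4,810.18 × 0.0125 = $60.13
State unemployment insurance (employee share): $4,810.18 × 0.005 = $24.05
Medical insurance premium: $380.43
Fitness reimbursement repayment: $343.80
Total deductions = $220.24 + $166.61 + $325.89 + $240.51 + $60.13 + $24.05 + $380.43 + $343.80 = $1,761.66
Net pay = $4,810.18 − $1,761.66 = $3,048.52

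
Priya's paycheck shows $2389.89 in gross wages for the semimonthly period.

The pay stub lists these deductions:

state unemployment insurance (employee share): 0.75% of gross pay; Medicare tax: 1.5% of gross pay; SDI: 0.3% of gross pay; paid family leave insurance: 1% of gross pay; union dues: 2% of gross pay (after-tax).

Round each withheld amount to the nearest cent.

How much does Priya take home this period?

$2257.25

State unemployment insurance (employee share): $2389.89 × 0.0075 = $17.92
Paid family leave insurance: $2389.89 × 0.01 = $23.90
Medicare tax: $2389.89 × 0.015 = $35.85
SDI: $2389.89 × 0.003 = $7.17
Union dues: $2389.89 × 0.02 = $47.80
Total deductions = $17.92 + $23.90 + $35.85 + $7.17 + $47.80 = $132.64
Net pay = $2389.89 − $132.64 = $2257.25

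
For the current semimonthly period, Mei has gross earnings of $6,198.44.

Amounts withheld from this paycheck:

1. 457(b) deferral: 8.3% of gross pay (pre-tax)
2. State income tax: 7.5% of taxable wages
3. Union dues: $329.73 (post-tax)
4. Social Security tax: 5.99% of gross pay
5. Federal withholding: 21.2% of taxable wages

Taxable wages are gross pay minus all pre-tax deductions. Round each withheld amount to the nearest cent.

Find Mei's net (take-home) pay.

$3,351.65

457(b) deferral: $6,198.44 × 0.083 = $514.47
Taxable wages = $6,198.44 − $514.47 = $5,683.97
Federal withholding: $5,683.97 × 0.212 = $1,205.00
State income tax: $5,683.97 × 0.075 = $426.30
Social Security tax: $6,198.44 × 0.0599 = $371.29
Union dues: $329.73
Total deductions = $514.47 + $1,205.00 + $426.30 + $371.29 + $329.73 = $2,846.79
Net pay = $6,198.44 − $2,846.79 = $3,351.65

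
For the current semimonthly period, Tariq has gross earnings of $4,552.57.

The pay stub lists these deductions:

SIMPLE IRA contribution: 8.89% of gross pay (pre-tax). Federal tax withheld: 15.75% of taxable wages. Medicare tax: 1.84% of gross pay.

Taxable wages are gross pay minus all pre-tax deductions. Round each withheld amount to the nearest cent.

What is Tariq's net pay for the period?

$3,410.79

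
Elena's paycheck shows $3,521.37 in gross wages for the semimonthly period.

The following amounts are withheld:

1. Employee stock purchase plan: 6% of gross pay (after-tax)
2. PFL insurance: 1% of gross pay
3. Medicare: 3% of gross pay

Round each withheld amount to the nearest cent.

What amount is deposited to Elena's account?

PFL insurance: $3,521.37 × 0.01 = $35.21
Medicare: $3,521.37 × 0.03 = $105.64
Employee stock purchase plan: $3,521.37 × 0.06 = $211.28
Total deductions = $35.21 + $105.64 + $211.28 = $352.13
Net pay = $3,521.37 − $352.13 = $3,169.24

$3,169.24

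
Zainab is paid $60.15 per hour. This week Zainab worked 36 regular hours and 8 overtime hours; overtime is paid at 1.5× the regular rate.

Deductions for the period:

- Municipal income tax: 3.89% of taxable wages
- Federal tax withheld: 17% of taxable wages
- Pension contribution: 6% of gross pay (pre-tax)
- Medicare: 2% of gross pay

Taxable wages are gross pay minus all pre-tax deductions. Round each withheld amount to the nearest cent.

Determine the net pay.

$2089.29

Regular pay: 36 × $60.15 = $2165.40
Overtime pay: 8 × $60.15 × 1.5 = $721.80
Gross pay = $2165.40 + $721.80 = $2887.20
Pension contribution: $2887.20 × 0.06 = $173.23
Taxable wages = $2887.20 − $173.23 = $2713.97
Municipal income tax: $2713.97 × 0.0389 = $105.57
Federal tax withheld: $2713.97 × 0.17 = $461.37
Medicare: $2887.20 × 0.02 = $57.74
Total deductions = $173.23 + $105.57 + $461.37 + $57.74 = $797.91
Net pay = $2887.20 − $797.91 = $2089.29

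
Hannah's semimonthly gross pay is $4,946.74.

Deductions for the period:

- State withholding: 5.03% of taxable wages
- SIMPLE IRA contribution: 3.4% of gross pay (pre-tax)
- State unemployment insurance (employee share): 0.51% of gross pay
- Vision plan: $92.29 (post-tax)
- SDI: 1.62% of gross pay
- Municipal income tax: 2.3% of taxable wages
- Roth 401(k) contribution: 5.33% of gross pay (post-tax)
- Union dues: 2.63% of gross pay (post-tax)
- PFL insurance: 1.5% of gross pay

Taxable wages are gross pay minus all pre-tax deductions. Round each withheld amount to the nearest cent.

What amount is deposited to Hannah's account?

SIMPLE IRA contribution: $4,946.74 × 0.034 = $168.19
Taxable wages = $4,946.74 − $168.19 = $4,778.55
State withholding: $4,778.55 × 0.0503 = $240.36
Municipal income tax: $4,778.55 × 0.023 = $109.91
PFL insurance: $4,946.74 × 0.015 = $74.20
State unemployment insurance (employee share): $4,946.74 × 0.0051 = $25.23
SDI: $4,946.74 × 0.0162 = $80.14
Union dues: $4,946.74 × 0.0263 = $130.10
Roth 401(k) contribution: $4,946.74 × 0.0533 = $263.66
Vision plan: $92.29
Total deductions = $168.19 + $240.36 + $109.91 + $74.20 + $25.23 + $80.14 + $130.10 + $263.66 + $92.29 = $1,184.08
Net pay = $4,946.74 − $1,184.08 = $3,762.66

$3,762.66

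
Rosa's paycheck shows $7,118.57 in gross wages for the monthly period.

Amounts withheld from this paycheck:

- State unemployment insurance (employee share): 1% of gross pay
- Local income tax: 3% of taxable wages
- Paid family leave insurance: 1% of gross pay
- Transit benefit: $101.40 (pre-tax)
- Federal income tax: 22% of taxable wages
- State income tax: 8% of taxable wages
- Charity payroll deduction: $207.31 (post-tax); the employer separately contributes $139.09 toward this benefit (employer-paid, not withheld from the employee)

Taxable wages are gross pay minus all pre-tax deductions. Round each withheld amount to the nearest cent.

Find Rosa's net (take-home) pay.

Transit benefit: $101.40
Taxable wages = $7,118.57 − $101.40 = $7,017.17
Local income tax: $7,017.17 × 0.03 = $210.52
State income tax: $7,017.17 × 0.08 = $561.37
Federal income tax: $7,017.17 × 0.22 = $1,543.78
Paid family leave insurance: $7,118.57 × 0.01 = $71.19
State unemployment insurance (employee share): $7,118.57 × 0.01 = $71.19
Charity payroll deduction: $207.31
(Employer's $139.09 toward charity payroll deduction is not withheld from the employee.)
Total deductions = $101.40 + $210.52 + $561.37 + $1,543.78 + $71.19 + $71.19 + $207.31 = $2,766.76
Net pay = $7,118.57 − $2,766.76 = $4,351.81

$4,351.81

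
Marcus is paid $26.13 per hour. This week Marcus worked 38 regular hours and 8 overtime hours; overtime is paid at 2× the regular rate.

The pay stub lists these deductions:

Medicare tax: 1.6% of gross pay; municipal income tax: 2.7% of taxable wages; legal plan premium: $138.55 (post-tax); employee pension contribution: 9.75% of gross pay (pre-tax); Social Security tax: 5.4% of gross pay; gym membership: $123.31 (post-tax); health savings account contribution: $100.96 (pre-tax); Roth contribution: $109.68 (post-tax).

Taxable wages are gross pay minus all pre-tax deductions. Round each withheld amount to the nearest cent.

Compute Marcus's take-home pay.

$670.51

Regular pay: 38 × $26.13 = $992.94
Overtime pay: 8 × $26.13 × 2 = $418.08
Gross pay = $992.94 + $418.08 = $1411.02
Health savings account contribution: $100.96
Employee pension contribution: $1411.02 × 0.0975 = $137.57
Pre-tax total = $100.96 + $137.57 = $238.53
Taxable wages = $1411.02 − $238.53 = $1172.49
Municipal income tax: $1172.49 × 0.027 = $31.66
Social Security tax: $1411.02 × 0.054 = $76.20
Medicare tax: $1411.02 × 0.016 = $22.58
Legal plan premium: $138.55
Roth contribution: $109.68
Gym membership: $123.31
Total deductions = $100.96 + $137.57 + $31.66 + $76.20 + $22.58 + $138.55 + $109.68 + $123.31 = $740.51
Net pay = $1411.02 − $740.51 = $670.51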